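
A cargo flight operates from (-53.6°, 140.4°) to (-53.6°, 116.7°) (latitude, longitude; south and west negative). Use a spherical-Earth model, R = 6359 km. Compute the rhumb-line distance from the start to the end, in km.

Δψ = ln[tan(π/4+φ₂/2)/tan(π/4+φ₁/2)] = +0.0000;  Δφ = +0.0000 rad,  Δλ = -0.4136 rad
Δψ ≈ 0 so q = cos φ₁ = 0.5934
d = R·√(Δφ² + q²Δλ²) = 6359·0.24546 = 1561 km

1561 km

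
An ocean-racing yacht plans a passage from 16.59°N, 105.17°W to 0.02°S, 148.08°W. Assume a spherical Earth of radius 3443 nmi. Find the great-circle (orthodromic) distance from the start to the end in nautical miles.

cos σ = sin φ₁ sin φ₂ + cos φ₁ cos φ₂ cos Δλ
      = sin(16.59°)sin(-0.02°) + cos(16.59°)cos(-0.02°)cos(-42.91°) = 0.7018
σ = 45.426° → d = Rσ = 3443·0.79283 = 2730 nmi

2730 nmi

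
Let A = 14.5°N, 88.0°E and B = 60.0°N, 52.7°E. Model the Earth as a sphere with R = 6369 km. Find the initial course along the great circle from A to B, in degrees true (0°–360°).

338.6°

θ = atan2( sin Δλ·cos φ₂ ,  cos φ₁ sin φ₂ − sin φ₁ cos φ₂ cos Δλ )
  = atan2(-0.2889, +0.7363) = 338.57°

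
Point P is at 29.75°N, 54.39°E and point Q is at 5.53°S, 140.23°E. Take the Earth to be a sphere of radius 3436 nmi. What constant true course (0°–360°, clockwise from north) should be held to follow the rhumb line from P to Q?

113.2°

Meridional parts: M(φ₁)=+0.5443, M(φ₂)=-0.0967 → ΔM = -0.6409;  Δλ = +1.4982 rad
tan C = Δλ / ΔM = -2.3375 → C = 113.16°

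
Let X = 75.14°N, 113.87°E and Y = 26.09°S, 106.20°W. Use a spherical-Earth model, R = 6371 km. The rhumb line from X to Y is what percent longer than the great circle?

Great circle: σ = 2.2160 rad → d_gc = Rσ = 14117.9 km
Rhumb: Δφ = -1.7668, Δλ = +2.4422, Δψ = -2.5090, q = Δφ/Δψ = 0.7042 → d_rh = R√(Δφ²+q²Δλ²) = 15708.3 km
Excess = (15708.3 − 14117.9) / 14117.9 = 1590.4 / 14117.9 = 11.27% ≈ 11.3%

11.3%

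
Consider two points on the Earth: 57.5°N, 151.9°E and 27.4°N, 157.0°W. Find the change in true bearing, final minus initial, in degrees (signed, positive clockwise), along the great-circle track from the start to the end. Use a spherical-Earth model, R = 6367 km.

At departure: θ₁ = atan2(sin Δλ cos φ₂, cos φ₁ sin φ₂ − sin φ₁ cos φ₂ cos Δλ) = 107.88°
At arrival: θ₂ = atan2(sin Δλ cos φ₁, −cos φ₂ sin φ₁ + sin φ₂ cos φ₁ cos Δλ) = 144.83°
Δθ = θ₂ − θ₁ = +37.0°

+37.0°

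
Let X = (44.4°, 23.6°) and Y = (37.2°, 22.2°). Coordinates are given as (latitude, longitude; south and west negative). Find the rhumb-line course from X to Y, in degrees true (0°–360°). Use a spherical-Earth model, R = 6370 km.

188.4°

Δψ = ln[tan(π/4+φ₂/2)/tan(π/4+φ₁/2)] = -0.1663
Δλ = -0.0244 rad (taken the short way round)
course = atan2(Δλ, Δψ) = 188.36°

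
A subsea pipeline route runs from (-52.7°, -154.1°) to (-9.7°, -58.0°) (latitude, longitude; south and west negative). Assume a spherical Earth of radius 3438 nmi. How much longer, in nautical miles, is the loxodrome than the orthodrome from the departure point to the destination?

225 nmi

Great circle: cos σ = sin φ₁ sin φ₂ + cos φ₁ cos φ₂ cos Δλ,  σ = 1.5002 rad → d_gc = 5157.6 nmi
Rhumb line: Δψ = +0.9161, q = Δφ/Δψ = 0.8193, d_rh = R√(Δφ²+q²Δλ²) = 5382.9 nmi
Excess = 5382.9 − 5157.6 = 225.3 ≈ 225 nmi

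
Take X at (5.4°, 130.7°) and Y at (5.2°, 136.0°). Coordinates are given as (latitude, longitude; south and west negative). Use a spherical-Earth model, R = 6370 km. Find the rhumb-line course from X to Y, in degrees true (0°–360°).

Δψ = ln[tan(π/4+φ₂/2)/tan(π/4+φ₁/2)] = -0.0035
Δλ = +0.0925 rad (taken the short way round)
course = atan2(Δλ, Δψ) = 92.17°

92.2°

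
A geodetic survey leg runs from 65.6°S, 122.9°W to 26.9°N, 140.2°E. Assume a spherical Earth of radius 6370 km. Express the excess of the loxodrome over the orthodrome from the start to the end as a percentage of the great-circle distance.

Great circle: σ = 2.0446 rad → d_gc = Rσ = 13024.2 km
Rhumb: Δφ = +1.6144, Δλ = -1.6912, Δψ = +2.0193, q = Δφ/Δψ = 0.7995 → d_rh = R√(Δφ²+q²Δλ²) = 13414.4 km
Excess = (13414.4 − 13024.2) / 13024.2 = 390.2 / 13024.2 = 3.00% ≈ 3.0%

3.0%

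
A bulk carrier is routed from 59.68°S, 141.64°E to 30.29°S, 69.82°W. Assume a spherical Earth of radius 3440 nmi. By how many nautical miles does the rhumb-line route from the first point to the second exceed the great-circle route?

Great circle: cos σ = sin φ₁ sin φ₂ + cos φ₁ cos φ₂ cos Δλ,  σ = 1.5072 rad → d_gc = 5184.77 nmi
Rhumb line: Δψ = +0.7507, q = Δφ/Δψ = 0.6833, d_rh = R√(Δφ²+q²Δλ²) = 6344.30 nmi
Excess = 6344.30 − 5184.77 = 1159.53 ≈ 1160 nmi

1160 nmi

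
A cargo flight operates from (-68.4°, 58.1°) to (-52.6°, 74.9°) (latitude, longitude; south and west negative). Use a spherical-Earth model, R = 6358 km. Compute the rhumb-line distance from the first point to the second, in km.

Rhumb course C = atan2(Δλ, Δψ) with Δψ = ln[tan(π/4+φ₂/2)/tan(π/4+φ₁/2)] = +0.5735, Δλ = +0.2932 → C = 27.08°
d = R·|Δφ| / |cos C| = 6358·0.27576 / 0.89036 = 1969 km

1969 km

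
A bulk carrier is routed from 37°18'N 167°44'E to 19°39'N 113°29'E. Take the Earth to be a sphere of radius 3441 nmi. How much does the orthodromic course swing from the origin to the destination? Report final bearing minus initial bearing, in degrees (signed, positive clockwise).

-27.8°

At departure: θ₁ = atan2(sin Δλ cos φ₂, cos φ₁ sin φ₂ − sin φ₁ cos φ₂ cos Δλ) = 265.07°
At arrival: θ₂ = atan2(sin Δλ cos φ₁, −cos φ₂ sin φ₁ + sin φ₂ cos φ₁ cos Δλ) = 237.30°
Δθ = θ₂ − θ₁ = -27.8°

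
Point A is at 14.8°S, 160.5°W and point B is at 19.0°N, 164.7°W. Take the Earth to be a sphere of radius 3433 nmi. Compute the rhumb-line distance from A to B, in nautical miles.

Rhumb course C = atan2(Δλ, Δψ) with Δψ = ln[tan(π/4+φ₂/2)/tan(π/4+φ₁/2)] = +0.5991, Δλ = -0.0733 → C = 353.02°
d = R·|Δφ| / |cos C| = 3433·0.58992 / 0.99260 = 2040 nmi

2040 nmi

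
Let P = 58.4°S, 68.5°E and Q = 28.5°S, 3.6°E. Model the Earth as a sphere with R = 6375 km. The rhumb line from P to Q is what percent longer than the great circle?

2.8%

Great circle: σ = 0.9251 rad → d_gc = Rσ = 5897.6 km
Rhumb: Δφ = +0.5219, Δλ = -1.1327, Δψ = +0.7431, q = Δφ/Δψ = 0.7023 → d_rh = R√(Δφ²+q²Δλ²) = 6064.9 km
Excess = (6064.9 − 5897.6) / 5897.6 = 167.3 / 5897.6 = 2.84% ≈ 2.8%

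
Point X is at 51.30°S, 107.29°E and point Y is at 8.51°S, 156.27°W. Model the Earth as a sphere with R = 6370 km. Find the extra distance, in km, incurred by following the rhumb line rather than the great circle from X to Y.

Great circle: cos σ = sin φ₁ sin φ₂ + cos φ₁ cos φ₂ cos Δλ,  σ = 1.5246 rad → d_gc = 9712.0 km
Rhumb line: Δψ = +0.8974, q = Δφ/Δψ = 0.8322, d_rh = R√(Δφ²+q²Δλ²) = 10112.0 km
Excess = 10112.0 − 9712.0 = 400.0 ≈ 400 km

400 km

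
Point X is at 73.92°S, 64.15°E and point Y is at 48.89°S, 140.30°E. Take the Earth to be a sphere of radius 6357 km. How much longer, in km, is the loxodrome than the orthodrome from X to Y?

268 km

Great circle: cos σ = sin φ₁ sin φ₂ + cos φ₁ cos φ₂ cos Δλ,  σ = 0.6958 rad → d_gc = 4423.0 km
Rhumb line: Δψ = +0.9763, q = Δφ/Δψ = 0.4475, d_rh = R√(Δφ²+q²Δλ²) = 4690.9 km
Excess = 4690.9 − 4423.0 = 267.9 ≈ 268 km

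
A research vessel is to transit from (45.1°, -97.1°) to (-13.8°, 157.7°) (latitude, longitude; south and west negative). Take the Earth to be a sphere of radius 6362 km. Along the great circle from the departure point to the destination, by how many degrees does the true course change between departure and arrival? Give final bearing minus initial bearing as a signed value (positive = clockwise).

At departure: θ₁ = atan2(sin Δλ cos φ₂, cos φ₁ sin φ₂ − sin φ₁ cos φ₂ cos Δλ) = 270.73°
At arrival: θ₂ = atan2(sin Δλ cos φ₁, −cos φ₂ sin φ₁ + sin φ₂ cos φ₁ cos Δλ) = 226.62°
Δθ = θ₂ − θ₁ = -44.1°

-44.1°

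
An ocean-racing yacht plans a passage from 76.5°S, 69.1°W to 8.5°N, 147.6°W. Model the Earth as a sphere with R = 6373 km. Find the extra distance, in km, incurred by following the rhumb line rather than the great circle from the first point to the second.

Great circle: cos σ = sin φ₁ sin φ₂ + cos φ₁ cos φ₂ cos Δλ,  σ = 1.6686 rad → d_gc = 10634.3 km
Rhumb line: Δψ = +2.2829, q = Δφ/Δψ = 0.6498, d_rh = R√(Δφ²+q²Δλ²) = 11026.5 km
Excess = 11026.5 − 10634.3 = 392.2 ≈ 392 km

392 km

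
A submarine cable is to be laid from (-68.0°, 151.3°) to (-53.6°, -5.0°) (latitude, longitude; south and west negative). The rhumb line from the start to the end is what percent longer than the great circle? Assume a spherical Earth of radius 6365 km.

33.2%

Great circle: σ = 0.9971 rad → d_gc = Rσ = 6346.6 km
Rhumb: Δφ = +0.2513, Δλ = -2.7279, Δψ = +0.5256, q = Δφ/Δψ = 0.4782 → d_rh = R√(Δφ²+q²Δλ²) = 8455.7 km
Excess = (8455.7 − 6346.6) / 6346.6 = 2109.1 / 6346.6 = 33.23% ≈ 33.2%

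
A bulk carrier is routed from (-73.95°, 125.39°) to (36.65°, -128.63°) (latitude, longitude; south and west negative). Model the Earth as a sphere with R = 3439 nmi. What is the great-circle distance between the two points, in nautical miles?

cos σ = sin φ₁ sin φ₂ + cos φ₁ cos φ₂ cos Δλ
      = sin(-73.95°)sin(36.65°) + cos(-73.95°)cos(36.65°)cos(105.98°) = -0.6347
σ = 129.400° → d = Rσ = 3439·2.25845 = 7767 nmi

7767 nmi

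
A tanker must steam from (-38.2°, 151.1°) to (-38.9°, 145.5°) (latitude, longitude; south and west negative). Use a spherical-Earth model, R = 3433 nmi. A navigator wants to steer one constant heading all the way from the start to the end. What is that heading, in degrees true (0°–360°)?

260.9°

Δψ = ln[tan(π/4+φ₂/2)/tan(π/4+φ₁/2)] = -0.0156
Δλ = -0.0977 rad (taken the short way round)
course = atan2(Δλ, Δψ) = 260.92°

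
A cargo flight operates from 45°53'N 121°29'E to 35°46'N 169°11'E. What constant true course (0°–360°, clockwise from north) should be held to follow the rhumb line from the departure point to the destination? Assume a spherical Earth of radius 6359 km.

105.7°

Δψ = ln[tan(π/4+φ₂/2)/tan(π/4+φ₁/2)] = -0.2341
Δλ = +0.8325 rad (taken the short way round)
course = atan2(Δλ, Δψ) = 105.71°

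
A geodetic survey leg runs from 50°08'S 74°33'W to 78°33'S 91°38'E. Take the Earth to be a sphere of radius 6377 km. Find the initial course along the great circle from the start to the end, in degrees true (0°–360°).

θ = atan2( sin Δλ·cos φ₂ ,  cos φ₁ sin φ₂ − sin φ₁ cos φ₂ cos Δλ )
  = atan2(+0.0474, -0.7762) = 176.50°

176.5°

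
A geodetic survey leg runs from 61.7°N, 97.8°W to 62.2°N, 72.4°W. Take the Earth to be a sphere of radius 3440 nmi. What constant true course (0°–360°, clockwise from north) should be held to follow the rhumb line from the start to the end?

Meridional parts: M(φ₁)=+1.3779, M(φ₂)=+1.3964 → ΔM = +0.0186;  Δλ = +0.4433 rad
tan C = Δλ / ΔM = +23.8877 → C = 87.60°

87.6°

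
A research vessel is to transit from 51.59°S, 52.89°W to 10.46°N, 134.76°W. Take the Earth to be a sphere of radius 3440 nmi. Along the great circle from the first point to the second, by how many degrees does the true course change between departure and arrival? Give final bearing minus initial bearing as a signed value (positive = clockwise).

+39.1°

At departure: θ₁ = atan2(sin Δλ cos φ₂, cos φ₁ sin φ₂ − sin φ₁ cos φ₂ cos Δλ) = 282.83°
At arrival: θ₂ = atan2(sin Δλ cos φ₁, −cos φ₂ sin φ₁ + sin φ₂ cos φ₁ cos Δλ) = 321.98°
Δθ = θ₂ − θ₁ = +39.1°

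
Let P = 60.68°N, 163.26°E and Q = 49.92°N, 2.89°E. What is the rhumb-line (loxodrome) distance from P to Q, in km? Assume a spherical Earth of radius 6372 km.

10146 km

Rhumb course C = atan2(Δλ, Δψ) with Δψ = ln[tan(π/4+φ₂/2)/tan(π/4+φ₁/2)] = -0.3324, Δλ = -2.7990 → C = 263.23°
d = R·|Δφ| / |cos C| = 6372·0.18780 / 0.11794 = 10146 km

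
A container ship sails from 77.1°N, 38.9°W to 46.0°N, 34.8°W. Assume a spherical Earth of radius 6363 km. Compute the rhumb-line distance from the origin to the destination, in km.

3459 km

Δψ = ln[tan(π/4+φ₂/2)/tan(π/4+φ₁/2)] = -1.2736;  Δφ = -0.5428 rad,  Δλ = +0.0716 rad
q = Δφ/Δψ = 0.4262
d = R·√(Δφ² + q²Δλ²) = 6363·0.54365 = 3459 km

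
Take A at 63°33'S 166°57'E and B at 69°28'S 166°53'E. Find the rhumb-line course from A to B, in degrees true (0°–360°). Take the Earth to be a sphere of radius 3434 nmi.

180.3°

Meridional parts: M(φ₁)=-1.4481, M(φ₂)=-1.7085 → ΔM = -0.2604;  Δλ = -0.0012 rad
tan C = Δλ / ΔM = +0.0045 → C = 180.26°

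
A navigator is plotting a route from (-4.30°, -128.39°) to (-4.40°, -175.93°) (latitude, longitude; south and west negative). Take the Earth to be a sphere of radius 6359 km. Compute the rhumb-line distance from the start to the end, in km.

Δψ = ln[tan(π/4+φ₂/2)/tan(π/4+φ₁/2)] = -0.0018;  Δφ = -0.0017 rad,  Δλ = -0.8297 rad
q = Δφ/Δψ = 0.9971
d = R·√(Δφ² + q²Δλ²) = 6359·0.82734 = 5261 km

5261 km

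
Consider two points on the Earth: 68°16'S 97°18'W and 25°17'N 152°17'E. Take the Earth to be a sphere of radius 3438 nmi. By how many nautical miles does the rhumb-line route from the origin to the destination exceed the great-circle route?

353 nmi

Great circle: cos σ = sin φ₁ sin φ₂ + cos φ₁ cos φ₂ cos Δλ,  σ = 2.1101 rad → d_gc = 7254.5 nmi
Rhumb line: Δψ = +2.1068, q = Δφ/Δψ = 0.7750, d_rh = R√(Δφ²+q²Δλ²) = 7607.6 nmi
Excess = 7607.6 − 7254.5 = 353.1 ≈ 353 nmi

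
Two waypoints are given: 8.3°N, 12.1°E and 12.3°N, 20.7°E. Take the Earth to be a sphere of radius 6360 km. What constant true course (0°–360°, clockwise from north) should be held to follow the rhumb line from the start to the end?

64.7°

Meridional parts: M(φ₁)=+0.1454, M(φ₂)=+0.2163 → ΔM = +0.0710;  Δλ = +0.1501 rad
tan C = Δλ / ΔM = +2.1149 → C = 64.69°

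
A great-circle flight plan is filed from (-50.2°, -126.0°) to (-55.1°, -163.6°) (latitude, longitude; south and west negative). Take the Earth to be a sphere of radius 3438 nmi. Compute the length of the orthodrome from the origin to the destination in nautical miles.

Haversine: a = sin²(Δφ/2)+cos φ₁ cos φ₂ sin²(Δλ/2) = 0.03986;  σ = 2·atan2(√a,√(1−a))
σ = 23.034° → d = Rσ = 3438·0.40202 = 1382 nmi

1382 nmi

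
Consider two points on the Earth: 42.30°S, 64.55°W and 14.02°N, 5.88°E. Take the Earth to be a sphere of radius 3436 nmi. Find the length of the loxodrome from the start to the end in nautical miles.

5162 nmi

Rhumb course C = atan2(Δλ, Δψ) with Δψ = ln[tan(π/4+φ₂/2)/tan(π/4+φ₁/2)] = +1.0634, Δλ = +1.2292 → C = 49.14°
d = R·|Δφ| / |cos C| = 3436·0.98297 / 0.65425 = 5162 nmi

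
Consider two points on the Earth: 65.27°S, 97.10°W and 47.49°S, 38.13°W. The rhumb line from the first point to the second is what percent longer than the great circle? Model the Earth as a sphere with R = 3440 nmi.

Great circle: σ = 0.6176 rad → d_gc = Rσ = 2124.5 nmi
Rhumb: Δφ = +0.3103, Δλ = +1.0292, Δψ = +0.5734, q = Δφ/Δψ = 0.5412 → d_rh = R√(Δφ²+q²Δλ²) = 2193.3 nmi
Excess = (2193.3 − 2124.5) / 2124.5 = 68.8 / 2124.5 = 3.24% ≈ 3.2%

3.2%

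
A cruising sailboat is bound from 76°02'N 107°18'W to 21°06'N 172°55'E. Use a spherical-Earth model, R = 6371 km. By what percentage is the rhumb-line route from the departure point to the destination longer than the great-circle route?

5.3%

Great circle: σ = 1.1709 rad → d_gc = Rσ = 7460.0 km
Rhumb: Δφ = -0.9588, Δλ = -1.3925, Δψ = -1.7228, q = Δφ/Δψ = 0.5565 → d_rh = R√(Δφ²+q²Δλ²) = 7854.0 km
Excess = (7854.0 − 7460.0) / 7460.0 = 394.0 / 7460.0 = 5.28% ≈ 5.3%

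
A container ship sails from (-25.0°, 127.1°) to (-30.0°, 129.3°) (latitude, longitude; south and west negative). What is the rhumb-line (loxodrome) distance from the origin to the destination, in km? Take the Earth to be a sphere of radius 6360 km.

596 km

Rhumb course C = atan2(Δλ, Δψ) with Δψ = ln[tan(π/4+φ₂/2)/tan(π/4+φ₁/2)] = -0.0984, Δλ = +0.0384 → C = 158.69°
d = R·|Δφ| / |cos C| = 6360·0.08727 / 0.93162 = 596 km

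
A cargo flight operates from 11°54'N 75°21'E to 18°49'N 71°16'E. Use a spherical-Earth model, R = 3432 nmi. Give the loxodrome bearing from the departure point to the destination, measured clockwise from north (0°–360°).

330.4°

Meridional parts: M(φ₁)=+0.2092, M(φ₂)=+0.3345 → ΔM = +0.1253;  Δλ = -0.0713 rad
tan C = Δλ / ΔM = -0.5689 → C = 330.37°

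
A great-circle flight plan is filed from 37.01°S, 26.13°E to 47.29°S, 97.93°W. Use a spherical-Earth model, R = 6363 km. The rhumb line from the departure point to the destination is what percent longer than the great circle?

Great circle: σ = 1.4314 rad → d_gc = Rσ = 9107.9 km
Rhumb: Δφ = -0.1794, Δλ = -2.1653, Δψ = -0.2429, q = Δφ/Δψ = 0.7388 → d_rh = R√(Δφ²+q²Δλ²) = 10242.1 km
Excess = (10242.1 − 9107.9) / 9107.9 = 1134.2 / 9107.9 = 12.453% ≈ 12.5%

12.5%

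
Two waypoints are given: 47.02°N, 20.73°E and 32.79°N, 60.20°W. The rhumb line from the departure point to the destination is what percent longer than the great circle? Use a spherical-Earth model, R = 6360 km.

4.0%

Great circle: σ = 1.0627 rad → d_gc = Rσ = 6758.5 km
Rhumb: Δφ = -0.2484, Δλ = -1.4125, Δψ = -0.3258, q = Δφ/Δψ = 0.7624 → d_rh = R√(Δφ²+q²Δλ²) = 7028.4 km
Excess = (7028.4 − 6758.5) / 6758.5 = 269.9 / 6758.5 = 3.99% ≈ 4.0%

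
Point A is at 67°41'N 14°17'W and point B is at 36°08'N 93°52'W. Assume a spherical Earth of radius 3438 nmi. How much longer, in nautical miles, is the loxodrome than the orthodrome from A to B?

179 nmi

Great circle: cos σ = sin φ₁ sin φ₂ + cos φ₁ cos φ₂ cos Δλ,  σ = 0.9261 rad → d_gc = 3184.0 nmi
Rhumb line: Δψ = -0.9461, q = Δφ/Δψ = 0.5820, d_rh = R√(Δφ²+q²Δλ²) = 3362.8 nmi
Excess = 3362.8 − 3184.0 = 178.8 ≈ 179 nmi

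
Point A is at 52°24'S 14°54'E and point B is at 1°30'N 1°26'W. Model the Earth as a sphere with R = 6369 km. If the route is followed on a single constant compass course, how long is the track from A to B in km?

6188 km

Δψ = ln[tan(π/4+φ₂/2)/tan(π/4+φ₁/2)] = +1.1037;  Δφ = +0.9407 rad,  Δλ = -0.2851 rad
q = Δφ/Δψ = 0.8523
d = R·√(Δφ² + q²Δλ²) = 6369·0.97160 = 6188 km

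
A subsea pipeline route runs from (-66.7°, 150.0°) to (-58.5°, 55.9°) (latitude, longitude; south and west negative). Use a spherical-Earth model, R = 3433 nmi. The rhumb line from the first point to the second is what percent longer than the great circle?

10.0%

Great circle: σ = 0.6946 rad → d_gc = Rσ = 2384.5 nmi
Rhumb: Δφ = +0.1431, Δλ = -1.6424, Δψ = +0.3133, q = Δφ/Δψ = 0.4569 → d_rh = R√(Δφ²+q²Δλ²) = 2622.3 nmi
Excess = (2622.3 − 2384.5) / 2384.5 = 237.8 / 2384.5 = 9.97% ≈ 10.0%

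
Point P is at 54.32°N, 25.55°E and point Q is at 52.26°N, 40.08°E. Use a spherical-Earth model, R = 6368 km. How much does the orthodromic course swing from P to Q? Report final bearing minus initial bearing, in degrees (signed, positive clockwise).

+11.7°

Initial bearing θ₁ = atan2(sin Δλ cos φ₂, cos φ₁ sin φ₂ − sin φ₁ cos φ₂ cos Δλ) = 97.44°
Final bearing θ₂ = (initial bearing from the destination back to the start) + 180° = 109.11°
Δθ = θ₂ − θ₁ = +11.7°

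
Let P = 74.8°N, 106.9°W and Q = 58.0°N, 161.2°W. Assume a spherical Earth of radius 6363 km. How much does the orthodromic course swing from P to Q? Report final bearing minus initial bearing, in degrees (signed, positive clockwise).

-50.8°

At departure: θ₁ = atan2(sin Δλ cos φ₂, cos φ₁ sin φ₂ − sin φ₁ cos φ₂ cos Δλ) = 259.98°
At arrival: θ₂ = atan2(sin Δλ cos φ₁, −cos φ₂ sin φ₁ + sin φ₂ cos φ₁ cos Δλ) = 209.16°
Δθ = θ₂ − θ₁ = -50.8°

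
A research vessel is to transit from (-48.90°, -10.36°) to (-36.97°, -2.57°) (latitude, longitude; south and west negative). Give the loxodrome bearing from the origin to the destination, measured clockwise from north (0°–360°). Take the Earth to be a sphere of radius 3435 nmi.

Δψ = ln[tan(π/4+φ₂/2)/tan(π/4+φ₁/2)] = +0.2858
Δλ = +0.1360 rad (taken the short way round)
course = atan2(Δλ, Δψ) = 25.44°

25.4°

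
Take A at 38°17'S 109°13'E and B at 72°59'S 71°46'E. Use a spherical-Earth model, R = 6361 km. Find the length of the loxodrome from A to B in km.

Rhumb course C = atan2(Δλ, Δψ) with Δψ = ln[tan(π/4+φ₂/2)/tan(π/4+φ₁/2)] = -1.1755, Δλ = -0.6536 → C = 209.08°
d = R·|Δφ| / |cos C| = 6361·0.60563 / 0.87398 = 4408 km

4408 km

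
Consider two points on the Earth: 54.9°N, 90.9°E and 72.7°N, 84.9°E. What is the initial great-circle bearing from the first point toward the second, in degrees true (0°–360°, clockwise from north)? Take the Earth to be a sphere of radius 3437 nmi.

θ = atan2( sin Δλ·cos φ₂ ,  cos φ₁ sin φ₂ − sin φ₁ cos φ₂ cos Δλ )
  = atan2(-0.0311, +0.3070) = 354.22°

354.2°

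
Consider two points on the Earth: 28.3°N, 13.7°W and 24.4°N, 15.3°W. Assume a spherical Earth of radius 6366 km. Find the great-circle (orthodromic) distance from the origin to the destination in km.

Haversine: a = sin²(Δφ/2)+cos φ₁ cos φ₂ sin²(Δλ/2) = 0.00131;  σ = 2·atan2(√a,√(1−a))
σ = 4.155° → d = Rσ = 6366·0.07252 = 462 km

462 km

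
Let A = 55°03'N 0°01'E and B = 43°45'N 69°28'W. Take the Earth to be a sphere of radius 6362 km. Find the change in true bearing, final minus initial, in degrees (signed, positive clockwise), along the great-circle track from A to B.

Initial bearing θ₁ = atan2(sin Δλ cos φ₂, cos φ₁ sin φ₂ − sin φ₁ cos φ₂ cos Δλ) = 285.58°
Final bearing θ₂ = (initial bearing from the destination back to the start) + 180° = 229.81°
Δθ = θ₂ − θ₁ = -55.8°

-55.8°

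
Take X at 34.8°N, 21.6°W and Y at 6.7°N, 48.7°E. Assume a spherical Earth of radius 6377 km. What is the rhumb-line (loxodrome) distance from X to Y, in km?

7870 km

Δψ = ln[tan(π/4+φ₂/2)/tan(π/4+φ₁/2)] = -0.5314;  Δφ = -0.4904 rad,  Δλ = +1.2270 rad
q = Δφ/Δψ = 0.9230
d = R·√(Δφ² + q²Δλ²) = 6377·1.23408 = 7870 km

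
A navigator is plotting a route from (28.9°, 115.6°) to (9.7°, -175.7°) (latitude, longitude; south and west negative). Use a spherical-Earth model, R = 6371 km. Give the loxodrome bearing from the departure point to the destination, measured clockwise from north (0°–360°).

106.6°

Meridional parts: M(φ₁)=+0.5273, M(φ₂)=+0.1701 → ΔM = -0.3571;  Δλ = +1.1990 rad
tan C = Δλ / ΔM = -3.3573 → C = 106.59°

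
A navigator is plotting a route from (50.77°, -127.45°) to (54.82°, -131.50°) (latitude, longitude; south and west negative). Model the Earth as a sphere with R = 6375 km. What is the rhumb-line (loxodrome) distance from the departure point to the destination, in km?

526 km

Rhumb course C = atan2(Δλ, Δψ) with Δψ = ln[tan(π/4+φ₂/2)/tan(π/4+φ₁/2)] = +0.1170, Δλ = -0.0707 → C = 328.86°
d = R·|Δφ| / |cos C| = 6375·0.07069 / 0.85594 = 526 km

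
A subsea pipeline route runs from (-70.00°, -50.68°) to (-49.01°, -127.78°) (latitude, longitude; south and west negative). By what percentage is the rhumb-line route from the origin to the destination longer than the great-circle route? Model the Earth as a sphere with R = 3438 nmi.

Great circle: σ = 0.7084 rad → d_gc = Rσ = 2435.6 nmi
Rhumb: Δφ = +0.3663, Δλ = -1.3456, Δψ = +0.7513, q = Δφ/Δψ = 0.4876 → d_rh = R√(Δφ²+q²Δλ²) = 2583.5 nmi
Excess = (2583.5 − 2435.6) / 2435.6 = 147.9 / 2435.6 = 6.07% ≈ 6.1%

6.1%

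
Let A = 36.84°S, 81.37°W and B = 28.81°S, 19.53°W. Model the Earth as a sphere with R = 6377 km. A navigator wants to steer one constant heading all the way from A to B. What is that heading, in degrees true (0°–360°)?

Meridional parts: M(φ₁)=-0.6925, M(φ₂)=-0.5255 → ΔM = +0.1670;  Δλ = +1.0793 rad
tan C = Δλ / ΔM = +6.4618 → C = 81.20°

81.2°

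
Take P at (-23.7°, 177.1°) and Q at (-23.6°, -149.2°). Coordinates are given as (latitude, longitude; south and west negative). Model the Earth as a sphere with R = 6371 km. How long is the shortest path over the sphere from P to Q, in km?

3424 km

Haversine: a = sin²(Δφ/2)+cos φ₁ cos φ₂ sin²(Δλ/2) = 0.07050;  σ = 2·atan2(√a,√(1−a))
σ = 30.796° → d = Rσ = 6371·0.53749 = 3424 km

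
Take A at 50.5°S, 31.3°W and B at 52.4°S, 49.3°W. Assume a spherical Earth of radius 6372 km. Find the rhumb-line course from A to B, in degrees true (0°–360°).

Δψ = ln[tan(π/4+φ₂/2)/tan(π/4+φ₁/2)] = -0.0532
Δλ = -0.3142 rad (taken the short way round)
course = atan2(Δλ, Δψ) = 260.38°

260.4°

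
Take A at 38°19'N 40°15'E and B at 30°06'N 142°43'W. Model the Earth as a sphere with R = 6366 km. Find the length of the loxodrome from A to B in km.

16266 km

Δψ = ln[tan(π/4+φ₂/2)/tan(π/4+φ₁/2)] = -0.1737;  Δφ = -0.1434 rad,  Δλ = +3.0898 rad
q = Δφ/Δψ = 0.8256
d = R·√(Δφ² + q²Δλ²) = 6366·2.55508 = 16266 km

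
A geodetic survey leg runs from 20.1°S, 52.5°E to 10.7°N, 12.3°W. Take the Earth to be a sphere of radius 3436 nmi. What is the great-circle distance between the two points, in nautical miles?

cos σ = sin φ₁ sin φ₂ + cos φ₁ cos φ₂ cos Δλ
      = sin(-20.10°)sin(10.70°) + cos(-20.10°)cos(10.70°)cos(-64.80°) = 0.3291
σ = 70.787° → d = Rσ = 3436·1.23546 = 4245 nmi

4245 nmi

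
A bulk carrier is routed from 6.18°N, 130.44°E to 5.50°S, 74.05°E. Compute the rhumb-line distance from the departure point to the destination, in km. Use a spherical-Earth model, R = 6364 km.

Rhumb course C = atan2(Δλ, Δψ) with Δψ = ln[tan(π/4+φ₂/2)/tan(π/4+φ₁/2)] = -0.2042, Δλ = -0.9842 → C = 258.28°
d = R·|Δφ| / |cos C| = 6364·0.20385 / 0.20316 = 6386 km

6386 km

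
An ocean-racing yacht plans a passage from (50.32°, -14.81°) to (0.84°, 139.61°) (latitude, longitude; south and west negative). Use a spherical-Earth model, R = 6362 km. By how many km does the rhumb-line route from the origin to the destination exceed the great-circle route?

1918 km

Great circle: cos σ = sin φ₁ sin φ₂ + cos φ₁ cos φ₂ cos Δλ,  σ = 2.1707 rad → d_gc = 13810.1 km
Rhumb line: Δψ = -1.0047, q = Δφ/Δψ = 0.8595, d_rh = R√(Δφ²+q²Δλ²) = 15728.4 km
Excess = 15728.4 − 13810.1 = 1918.3 ≈ 1918 km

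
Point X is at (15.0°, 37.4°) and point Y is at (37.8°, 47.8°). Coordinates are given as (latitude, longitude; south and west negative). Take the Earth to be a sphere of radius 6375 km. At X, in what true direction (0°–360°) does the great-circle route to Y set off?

N = sin Δλ·cos φ₂ = +0.1426;  D = cos φ₁ sin φ₂ − sin φ₁ cos φ₂ cos Δλ = +0.3909
initial course = atan2(N, D) = 20.05°

20.0°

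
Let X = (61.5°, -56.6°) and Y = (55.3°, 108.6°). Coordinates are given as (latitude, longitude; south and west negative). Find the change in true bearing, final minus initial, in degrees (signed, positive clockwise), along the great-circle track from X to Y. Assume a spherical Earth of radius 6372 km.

Initial bearing θ₁ = atan2(sin Δλ cos φ₂, cos φ₁ sin φ₂ − sin φ₁ cos φ₂ cos Δλ) = 9.43°
Final bearing θ₂ = (initial bearing from the destination back to the start) + 180° = 172.11°
Δθ = θ₂ − θ₁ = +162.7°

+162.7°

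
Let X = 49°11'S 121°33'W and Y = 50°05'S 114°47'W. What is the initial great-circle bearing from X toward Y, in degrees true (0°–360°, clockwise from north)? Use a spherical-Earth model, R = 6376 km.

104.2°

N = sin Δλ·cos φ₂ = +0.0756;  D = cos φ₁ sin φ₂ − sin φ₁ cos φ₂ cos Δλ = -0.0191
initial course = atan2(N, D) = 104.17°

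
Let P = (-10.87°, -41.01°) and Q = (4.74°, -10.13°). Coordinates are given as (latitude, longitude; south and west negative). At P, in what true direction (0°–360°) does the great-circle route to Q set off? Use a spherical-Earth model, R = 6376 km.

64.6°

θ = atan2( sin Δλ·cos φ₂ ,  cos φ₁ sin φ₂ − sin φ₁ cos φ₂ cos Δλ )
  = atan2(+0.5115, +0.2424) = 64.64°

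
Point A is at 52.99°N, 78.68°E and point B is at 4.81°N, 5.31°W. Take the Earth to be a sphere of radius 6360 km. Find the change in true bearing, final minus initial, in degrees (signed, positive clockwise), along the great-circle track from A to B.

At departure: θ₁ = atan2(sin Δλ cos φ₂, cos φ₁ sin φ₂ − sin φ₁ cos φ₂ cos Δλ) = 268.10°
At arrival: θ₂ = atan2(sin Δλ cos φ₁, −cos φ₂ sin φ₁ + sin φ₂ cos φ₁ cos Δλ) = 217.14°
Δθ = θ₂ − θ₁ = -51.0°

-51.0°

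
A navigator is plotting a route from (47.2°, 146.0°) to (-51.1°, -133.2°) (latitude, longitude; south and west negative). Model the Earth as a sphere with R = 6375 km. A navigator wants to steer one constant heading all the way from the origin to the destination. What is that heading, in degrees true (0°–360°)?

Meridional parts: M(φ₁)=+0.9368, M(φ₂)=-1.0409 → ΔM = -1.9777;  Δλ = +1.4102 rad
tan C = Δλ / ΔM = -0.7131 → C = 144.51°

144.5°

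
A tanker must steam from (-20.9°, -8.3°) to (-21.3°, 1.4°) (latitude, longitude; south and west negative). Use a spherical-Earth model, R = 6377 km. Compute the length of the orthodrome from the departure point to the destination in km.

Haversine: a = sin²(Δφ/2)+cos φ₁ cos φ₂ sin²(Δλ/2) = 0.00623;  σ = 2·atan2(√a,√(1−a))
σ = 9.057° → d = Rσ = 6377·0.15808 = 1008 km

1008 km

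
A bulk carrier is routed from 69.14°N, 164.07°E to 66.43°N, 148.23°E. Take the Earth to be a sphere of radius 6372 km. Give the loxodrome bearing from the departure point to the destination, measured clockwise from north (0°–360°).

245.6°

Meridional parts: M(φ₁)=+1.6924, M(φ₂)=+1.5672 → ΔM = -0.1253;  Δλ = -0.2765 rad
tan C = Δλ / ΔM = +2.2072 → C = 245.63°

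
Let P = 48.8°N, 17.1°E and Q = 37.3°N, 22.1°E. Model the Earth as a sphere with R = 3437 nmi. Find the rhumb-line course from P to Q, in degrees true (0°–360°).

Δψ = ln[tan(π/4+φ₂/2)/tan(π/4+φ₁/2)] = -0.2759
Δλ = +0.0873 rad (taken the short way round)
course = atan2(Δλ, Δψ) = 162.45°

162.5°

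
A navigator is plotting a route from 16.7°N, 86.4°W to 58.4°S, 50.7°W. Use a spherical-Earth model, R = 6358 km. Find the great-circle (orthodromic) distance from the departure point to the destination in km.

8947 km

Haversine: a = sin²(Δφ/2)+cos φ₁ cos φ₂ sin²(Δλ/2) = 0.41859;  σ = 2·atan2(√a,√(1−a))
σ = 80.629° → d = Rσ = 6358·1.40725 = 8947 km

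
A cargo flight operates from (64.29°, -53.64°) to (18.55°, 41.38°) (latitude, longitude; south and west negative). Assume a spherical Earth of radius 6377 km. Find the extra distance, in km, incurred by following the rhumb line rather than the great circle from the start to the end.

Great circle: cos σ = sin φ₁ sin φ₂ + cos φ₁ cos φ₂ cos Δλ,  σ = 1.3174 rad → d_gc = 8401.4 km
Rhumb line: Δψ = -1.1479, q = Δφ/Δψ = 0.6954, d_rh = R√(Δφ²+q²Δλ²) = 8944.7 km
Excess = 8944.7 − 8401.4 = 543.3 ≈ 543 km

543 km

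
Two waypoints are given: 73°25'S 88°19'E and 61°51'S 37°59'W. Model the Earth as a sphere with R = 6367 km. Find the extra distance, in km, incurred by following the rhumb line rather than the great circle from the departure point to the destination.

926 km

Great circle: cos σ = sin φ₁ sin φ₂ + cos φ₁ cos φ₂ cos Δλ,  σ = 0.6992 rad → d_gc = 4452.1 km
Rhumb line: Δψ = +0.5425, q = Δφ/Δψ = 0.3721, d_rh = R√(Δφ²+q²Δλ²) = 5378.3 km
Excess = 5378.3 − 4452.1 = 926.2 ≈ 926 km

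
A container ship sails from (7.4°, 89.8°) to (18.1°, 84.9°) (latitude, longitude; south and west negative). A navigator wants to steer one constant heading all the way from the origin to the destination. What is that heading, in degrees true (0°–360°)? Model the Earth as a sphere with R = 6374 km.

Meridional parts: M(φ₁)=+0.1295, M(φ₂)=+0.3213 → ΔM = +0.1918;  Δλ = -0.0855 rad
tan C = Δλ / ΔM = -0.4459 → C = 335.97°

336.0°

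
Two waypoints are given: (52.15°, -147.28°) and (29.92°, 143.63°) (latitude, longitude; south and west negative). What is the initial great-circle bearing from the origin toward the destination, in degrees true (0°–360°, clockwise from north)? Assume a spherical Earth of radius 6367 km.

N = sin Δλ·cos φ₂ = -0.8096;  D = cos φ₁ sin φ₂ − sin φ₁ cos φ₂ cos Δλ = +0.0618
initial course = atan2(N, D) = 274.36°

274.4°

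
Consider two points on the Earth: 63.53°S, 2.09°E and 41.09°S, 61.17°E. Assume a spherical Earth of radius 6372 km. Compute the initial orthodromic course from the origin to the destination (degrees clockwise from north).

θ = atan2( sin Δλ·cos φ₂ ,  cos φ₁ sin φ₂ − sin φ₁ cos φ₂ cos Δλ )
  = atan2(+0.6466, +0.0537) = 85.25°

85.3°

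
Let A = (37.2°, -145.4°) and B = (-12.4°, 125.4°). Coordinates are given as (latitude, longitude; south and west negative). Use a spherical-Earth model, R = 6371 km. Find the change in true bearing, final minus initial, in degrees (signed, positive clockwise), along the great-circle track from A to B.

-26.3°

Initial bearing θ₁ = atan2(sin Δλ cos φ₂, cos φ₁ sin φ₂ − sin φ₁ cos φ₂ cos Δλ) = 259.60°
Final bearing θ₂ = (initial bearing from the destination back to the start) + 180° = 233.34°
Δθ = θ₂ − θ₁ = -26.3°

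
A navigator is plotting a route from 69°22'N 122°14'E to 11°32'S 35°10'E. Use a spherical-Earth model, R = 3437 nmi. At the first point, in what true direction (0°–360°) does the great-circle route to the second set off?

N = sin Δλ·cos φ₂ = -0.9785;  D = cos φ₁ sin φ₂ − sin φ₁ cos φ₂ cos Δλ = -0.1174
initial course = atan2(N, D) = 263.16°

263.2°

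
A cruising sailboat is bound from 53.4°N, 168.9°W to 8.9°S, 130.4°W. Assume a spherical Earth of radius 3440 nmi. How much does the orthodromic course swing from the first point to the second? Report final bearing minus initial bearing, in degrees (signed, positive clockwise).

+17.6°

At departure: θ₁ = atan2(sin Δλ cos φ₂, cos φ₁ sin φ₂ − sin φ₁ cos φ₂ cos Δλ) = 139.22°
At arrival: θ₂ = atan2(sin Δλ cos φ₁, −cos φ₂ sin φ₁ + sin φ₂ cos φ₁ cos Δλ) = 156.78°
Δθ = θ₂ − θ₁ = +17.6°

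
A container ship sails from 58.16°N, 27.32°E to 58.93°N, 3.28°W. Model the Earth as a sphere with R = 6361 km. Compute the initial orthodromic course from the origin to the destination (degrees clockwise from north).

285.8°

N = sin Δλ·cos φ₂ = -0.2627;  D = cos φ₁ sin φ₂ − sin φ₁ cos φ₂ cos Δλ = +0.0745
initial course = atan2(N, D) = 285.83°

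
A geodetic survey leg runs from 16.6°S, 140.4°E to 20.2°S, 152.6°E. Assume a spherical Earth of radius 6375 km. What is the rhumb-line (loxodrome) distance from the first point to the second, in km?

Rhumb course C = atan2(Δλ, Δψ) with Δψ = ln[tan(π/4+φ₂/2)/tan(π/4+φ₁/2)] = -0.0662, Δλ = +0.2129 → C = 107.28°
d = R·|Δφ| / |cos C| = 6375·0.06283 / 0.29701 = 1349 km

1349 km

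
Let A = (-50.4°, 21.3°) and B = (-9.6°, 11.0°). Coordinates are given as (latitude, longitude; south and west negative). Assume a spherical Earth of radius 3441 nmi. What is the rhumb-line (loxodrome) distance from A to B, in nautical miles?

Δψ = ln[tan(π/4+φ₂/2)/tan(π/4+φ₁/2)] = +0.8532;  Δφ = +0.7121 rad,  Δλ = -0.1798 rad
q = Δφ/Δψ = 0.8346
d = R·√(Δφ² + q²Δλ²) = 3441·0.72773 = 2504 nmi

2504 nmi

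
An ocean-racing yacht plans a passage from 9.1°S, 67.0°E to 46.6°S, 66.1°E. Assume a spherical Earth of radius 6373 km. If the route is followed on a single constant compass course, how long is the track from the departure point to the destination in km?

Δψ = ln[tan(π/4+φ₂/2)/tan(π/4+φ₁/2)] = -0.7619;  Δφ = -0.6545 rad,  Δλ = -0.0157 rad
q = Δφ/Δψ = 0.8590
d = R·√(Δφ² + q²Δλ²) = 6373·0.65464 = 4172 km

4172 km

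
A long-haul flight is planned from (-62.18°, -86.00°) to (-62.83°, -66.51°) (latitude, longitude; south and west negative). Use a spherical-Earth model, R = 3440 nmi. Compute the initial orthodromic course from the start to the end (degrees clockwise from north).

θ = atan2( sin Δλ·cos φ₂ ,  cos φ₁ sin φ₂ − sin φ₁ cos φ₂ cos Δλ )
  = atan2(+0.1524, -0.0345) = 102.75°

102.8°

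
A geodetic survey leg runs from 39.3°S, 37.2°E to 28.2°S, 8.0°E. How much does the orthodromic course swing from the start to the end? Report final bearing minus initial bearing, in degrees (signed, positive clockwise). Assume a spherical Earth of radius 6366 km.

+16.5°

Initial bearing θ₁ = atan2(sin Δλ cos φ₂, cos φ₁ sin φ₂ − sin φ₁ cos φ₂ cos Δλ) = 285.79°
Final bearing θ₂ = (initial bearing from the destination back to the start) + 180° = 302.34°
Δθ = θ₂ − θ₁ = +16.5°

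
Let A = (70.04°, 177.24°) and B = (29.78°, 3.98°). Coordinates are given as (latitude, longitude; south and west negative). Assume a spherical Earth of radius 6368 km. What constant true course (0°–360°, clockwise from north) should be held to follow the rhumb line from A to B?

Δψ = ln[tan(π/4+φ₂/2)/tan(π/4+φ₁/2)] = -1.1926
Δλ = -3.0240 rad (taken the short way round)
course = atan2(Δλ, Δψ) = 248.48°

248.5°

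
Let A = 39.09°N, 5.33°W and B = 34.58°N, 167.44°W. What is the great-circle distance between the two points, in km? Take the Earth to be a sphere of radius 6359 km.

11597 km

cos σ = sin φ₁ sin φ₂ + cos φ₁ cos φ₂ cos Δλ
      = sin(39.09°)sin(34.58°) + cos(39.09°)cos(34.58°)cos(-162.11°) = -0.2503
σ = 104.494° → d = Rσ = 6359·1.82376 = 11597 km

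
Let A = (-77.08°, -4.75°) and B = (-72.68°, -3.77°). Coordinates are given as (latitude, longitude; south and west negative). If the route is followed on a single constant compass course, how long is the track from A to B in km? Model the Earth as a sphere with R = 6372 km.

490 km

Rhumb course C = atan2(Δλ, Δψ) with Δψ = ln[tan(π/4+φ₂/2)/tan(π/4+φ₁/2)] = +0.2965, Δλ = +0.0171 → C = 3.30°
d = R·|Δφ| / |cos C| = 6372·0.07679 / 0.99834 = 490 km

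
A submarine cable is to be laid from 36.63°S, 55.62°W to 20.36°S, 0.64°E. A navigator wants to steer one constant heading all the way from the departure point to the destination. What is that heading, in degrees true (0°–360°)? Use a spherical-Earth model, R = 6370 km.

Δψ = ln[tan(π/4+φ₂/2)/tan(π/4+φ₁/2)] = +0.3248
Δλ = +0.9819 rad (taken the short way round)
course = atan2(Δλ, Δψ) = 71.69°

71.7°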